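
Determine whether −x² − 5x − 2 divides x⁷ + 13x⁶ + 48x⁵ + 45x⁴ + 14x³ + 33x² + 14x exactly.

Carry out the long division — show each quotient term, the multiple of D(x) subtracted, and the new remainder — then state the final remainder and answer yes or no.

R(x) = 0, so D(x) is a factor of P(x). yes

Step 1: lead(x⁷ + 13x⁶ + 48x⁵ + 45x⁴ + 14x³ + 33x² + 14x) ÷ lead(D) = x⁷ ÷ −x² = −x⁵. Subtract (−x⁵)·D = x⁷ + 5x⁶ + 2x⁵. Remainder: 8x⁶ + 46x⁵ + 45x⁴ + 14x³ + 33x² + 14x.
Step 2: lead(8x⁶ + 46x⁵ + 45x⁴ + 14x³ + 33x² + 14x) ÷ lead(D) = 8x⁶ ÷ −x² = −8x⁴. Subtract (−8x⁴)·D = 8x⁶ + 40x⁵ + 16x⁴. Remainder: 6x⁵ + 29x⁴ + 14x³ + 33x² + 14x.
Step 3: lead(6x⁵ + 29x⁴ + 14x³ + 33x² + 14x) ÷ lead(D) = 6x⁵ ÷ −x² = −6x³. Subtract (−6x³)·D = 6x⁵ + 30x⁴ + 12x³. Remainder: −x⁴ + 2x³ + 33x² + 14x.
Step 4: lead(−x⁴ + 2x³ + 33x² + 14x) ÷ lead(D) = −x⁴ ÷ −x² = x². Subtract (x²)·D = −x⁴ − 5x³ − 2x². Remainder: 7x³ + 35x² + 14x.
Step 5: lead(7x³ + 35x² + 14x) ÷ lead(D) = 7x³ ÷ −x² = −7x. Subtract (−7x)·D = 7x³ + 35x² + 14x. Remainder: 0.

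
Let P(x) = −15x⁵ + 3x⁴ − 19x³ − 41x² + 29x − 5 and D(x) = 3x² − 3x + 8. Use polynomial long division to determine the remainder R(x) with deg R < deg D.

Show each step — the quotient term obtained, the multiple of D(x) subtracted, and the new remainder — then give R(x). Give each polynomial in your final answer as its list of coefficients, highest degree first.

Step 1: lead(−15x⁵ + 3x⁴ − 19x³ − 41x² + 29x − 5) ÷ lead(D) = −15x⁵ ÷ 3x² = −5x³. Subtract (−5x³)·D = −15x⁵ + 15x⁴ − 40x³. Remainder: −12x⁴ + 21x³ − 41x² + 29x − 5.
Step 2: lead(−12x⁴ + 21x³ − 41x² + 29x − 5) ÷ lead(D) = −12x⁴ ÷ 3x² = −4x². Subtract (−4x²)·D = −12x⁴ + 12x³ − 32x². Remainder: 9x³ − 9x² + 29x − 5.
Step 3: lead(9x³ − 9x² + 29x − 5) ÷ lead(D) = 9x³ ÷ 3x² = 3x. Subtract (3x)·D = 9x³ − 9x² + 24x. Remainder: 5x − 5.

R = [5, -5]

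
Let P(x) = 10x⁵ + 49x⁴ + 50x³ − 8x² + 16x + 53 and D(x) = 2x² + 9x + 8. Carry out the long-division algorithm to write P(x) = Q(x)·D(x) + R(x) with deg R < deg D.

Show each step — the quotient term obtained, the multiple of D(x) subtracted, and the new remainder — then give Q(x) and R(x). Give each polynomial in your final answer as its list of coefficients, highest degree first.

Q = [5, 2, -4, 6]; R = [-6, 5]

Step 1: lead(10x⁵ + 49x⁴ + 50x³ − 8x² + 16x + 53) ÷ lead(D) = 10x⁵ ÷ 2x² = 5x³. Subtract (5x³)·D = 10x⁵ + 45x⁴ + 40x³. Remainder: 4x⁴ + 10x³ − 8x² + 16x + 53.
Step 2: lead(4x⁴ + 10x³ − 8x² + 16x + 53) ÷ lead(D) = 4x⁴ ÷ 2x² = 2x². Subtract (2x²)·D = 4x⁴ + 18x³ + 16x². Remainder: −8x³ − 24x² + 16x + 53.
Step 3: lead(−8x³ − 24x² + 16x + 53) ÷ lead(D) = −8x³ ÷ 2x² = −4x. Subtract (−4x)·D = −8x³ − 36x² − 32x. Remainder: 12x² + 48x + 53.
Step 4: lead(12x² + 48x + 53) ÷ lead(D) = 12x² ÷ 2x² = 6. Subtract (6)·D = 12x² + 54x + 48. Remainder: −6x + 5.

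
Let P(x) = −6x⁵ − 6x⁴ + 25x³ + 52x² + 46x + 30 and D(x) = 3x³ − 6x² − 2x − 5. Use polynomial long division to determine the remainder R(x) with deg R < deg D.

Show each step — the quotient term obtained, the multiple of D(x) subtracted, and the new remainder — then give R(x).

R(x) = 6x + 5

Step 1: lead(−6x⁵ − 6x⁴ + 25x³ + 52x² + 46x + 30) ÷ lead(D) = −6x⁵ ÷ 3x³ = −2x². Subtract (−2x²)·D = −6x⁵ + 12x⁴ + 4x³ + 10x². Remainder: −18x⁴ + 21x³ + 42x² + 46x + 30.
Step 2: lead(−18x⁴ + 21x³ + 42x² + 46x + 30) ÷ lead(D) = −18x⁴ ÷ 3x³ = −6x. Subtract (−6x)·D = −18x⁴ + 36x³ + 12x² + 30x. Remainder: −15x³ + 30x² + 16x + 30.
Step 3: lead(−15x³ + 30x² + 16x + 30) ÷ lead(D) = −15x³ ÷ 3x³ = −5. Subtract (−5)·D = −15x³ + 30x² + 10x + 25. Remainder: 6x + 5.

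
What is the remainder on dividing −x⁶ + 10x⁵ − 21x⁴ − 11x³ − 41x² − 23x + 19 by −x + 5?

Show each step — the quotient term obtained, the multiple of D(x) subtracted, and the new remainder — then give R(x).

Step 1: lead(−x⁶ + 10x⁵ − 21x⁴ − 11x³ − 41x² − 23x + 19) ÷ lead(D) = −x⁶ ÷ −x = x⁵. Subtract (x⁵)·D = −x⁶ + 5x⁵. Remainder: 5x⁵ − 21x⁴ − 11x³ − 41x² − 23x + 19.
Step 2: lead(5x⁵ − 21x⁴ − 11x³ − 41x² − 23x + 19) ÷ lead(D) = 5x⁵ ÷ −x = −5x⁴. Subtract (−5x⁴)·D = 5x⁵ − 25x⁴. Remainder: 4x⁴ − 11x³ − 41x² − 23x + 19.
Step 3: lead(4x⁴ − 11x³ − 41x² − 23x + 19) ÷ lead(D) = 4x⁴ ÷ −x = −4x³. Subtract (−4x³)·D = 4x⁴ − 20x³. Remainder: 9x³ − 41x² − 23x + 19.
Step 4: lead(9x³ − 41x² − 23x + 19) ÷ lead(D) = 9x³ ÷ −x = −9x². Subtract (−9x²)·D = 9x³ − 45x². Remainder: 4x² − 23x + 19.
Step 5: lead(4x² − 23x + 19) ÷ lead(D) = 4x² ÷ −x = −4x. Subtract (−4x)·D = 4x² − 20x. Remainder: −3x + 19.
Step 6: lead(−3x + 19) ÷ lead(D) = −3x ÷ −x = 3. Subtract (3)·D = −3x + 15. Remainder: 4.

R(x) = 4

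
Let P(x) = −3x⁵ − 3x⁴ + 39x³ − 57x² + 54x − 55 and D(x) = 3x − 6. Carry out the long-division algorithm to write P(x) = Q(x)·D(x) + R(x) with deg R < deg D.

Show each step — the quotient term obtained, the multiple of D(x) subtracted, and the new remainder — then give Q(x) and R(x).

Step 1: lead(−3x⁵ − 3x⁴ + 39x³ − 57x² + 54x − 55) ÷ lead(D) = −3x⁵ ÷ 3x = −x⁴. Subtract (−x⁴)·D = −3x⁵ + 6x⁴. Remainder: −9x⁴ + 39x³ − 57x² + 54x − 55.
Step 2: lead(−9x⁴ + 39x³ − 57x² + 54x − 55) ÷ lead(D) = −9x⁴ ÷ 3x = −3x³. Subtract (−3x³)·D = −9x⁴ + 18x³. Remainder: 21x³ − 57x² + 54x − 55.
Step 3: lead(21x³ − 57x² + 54x − 55) ÷ lead(D) = 21x³ ÷ 3x = 7x². Subtract (7x²)·D = 21x³ − 42x². Remainder: −15x² + 54x − 55.
Step 4: lead(−15x² + 54x − 55) ÷ lead(D) = −15x² ÷ 3x = −5x. Subtract (−5x)·D = −15x² + 30x. Remainder: 24x − 55.
Step 5: lead(24x − 55) ÷ lead(D) = 24x ÷ 3x = 8. Subtract (8)·D = 24x − 48. Remainder: −7.

Q(x) = −x⁴ − 3x³ + 7x² − 5x + 8; R(x) = −7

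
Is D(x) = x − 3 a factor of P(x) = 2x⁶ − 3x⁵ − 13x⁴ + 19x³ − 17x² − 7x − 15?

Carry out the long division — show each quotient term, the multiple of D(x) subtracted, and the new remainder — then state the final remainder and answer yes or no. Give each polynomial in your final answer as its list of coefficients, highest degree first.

Step 1: lead(2x⁶ − 3x⁵ − 13x⁴ + 19x³ − 17x² − 7x − 15) ÷ lead(D) = 2x⁶ ÷ x = 2x⁵. Subtract (2x⁵)·D = 2x⁶ − 6x⁵. Remainder: 3x⁵ − 13x⁴ + 19x³ − 17x² − 7x − 15.
Step 2: lead(3x⁵ − 13x⁴ + 19x³ − 17x² − 7x − 15) ÷ lead(D) = 3x⁵ ÷ x = 3x⁴. Subtract (3x⁴)·D = 3x⁵ − 9x⁴. Remainder: −4x⁴ + 19x³ − 17x² − 7x − 15.
Step 3: lead(−4x⁴ + 19x³ − 17x² − 7x − 15) ÷ lead(D) = −4x⁴ ÷ x = −4x³. Subtract (−4x³)·D = −4x⁴ + 12x³. Remainder: 7x³ − 17x² − 7x − 15.
Step 4: lead(7x³ − 17x² − 7x − 15) ÷ lead(D) = 7x³ ÷ x = 7x². Subtract (7x²)·D = 7x³ − 21x². Remainder: 4x² − 7x − 15.
Step 5: lead(4x² − 7x − 15) ÷ lead(D) = 4x² ÷ x = 4x. Subtract (4x)·D = 4x² − 12x. Remainder: 5x − 15.
Step 6: lead(5x − 15) ÷ lead(D) = 5x ÷ x = 5. Subtract (5)·D = 5x − 15. Remainder: 0.

R = [0], so D(x) is a factor of P(x). yes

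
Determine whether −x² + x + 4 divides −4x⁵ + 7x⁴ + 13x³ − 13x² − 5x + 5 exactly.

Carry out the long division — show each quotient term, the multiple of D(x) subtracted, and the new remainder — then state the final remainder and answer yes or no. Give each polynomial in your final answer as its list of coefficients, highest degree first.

Step 1: lead(−4x⁵ + 7x⁴ + 13x³ − 13x² − 5x + 5) ÷ lead(D) = −4x⁵ ÷ −x² = 4x³. Subtract (4x³)·D = −4x⁵ + 4x⁴ + 16x³. Remainder: 3x⁴ − 3x³ − 13x² − 5x + 5.
Step 2: lead(3x⁴ − 3x³ − 13x² − 5x + 5) ÷ lead(D) = 3x⁴ ÷ −x² = −3x². Subtract (−3x²)·D = 3x⁴ − 3x³ − 12x². Remainder: −x² − 5x + 5.
Step 3: lead(−x² − 5x + 5) ÷ lead(D) = −x² ÷ −x² = 1. Subtract (1)·D = −x² + x + 4. Remainder: −6x + 1.

R = [-6, 1], so D(x) is not a factor of P(x). no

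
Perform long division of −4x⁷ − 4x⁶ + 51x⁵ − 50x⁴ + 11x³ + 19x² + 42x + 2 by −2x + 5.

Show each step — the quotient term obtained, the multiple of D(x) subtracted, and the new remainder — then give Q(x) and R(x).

Step 1: lead(−4x⁷ − 4x⁶ + 51x⁵ − 50x⁴ + 11x³ + 19x² + 42x + 2) ÷ lead(D) = −4x⁷ ÷ −2x = 2x⁶. Subtract (2x⁶)·D = −4x⁷ + 10x⁶. Remainder: −14x⁶ + 51x⁵ − 50x⁴ + 11x³ + 19x² + 42x + 2.
Step 2: lead(−14x⁶ + 51x⁵ − 50x⁴ + 11x³ + 19x² + 42x + 2) ÷ lead(D) = −14x⁶ ÷ −2x = 7x⁵. Subtract (7x⁵)·D = −14x⁶ + 35x⁵. Remainder: 16x⁵ − 50x⁴ + 11x³ + 19x² + 42x + 2.
Step 3: lead(16x⁵ − 50x⁴ + 11x³ + 19x² + 42x + 2) ÷ lead(D) = 16x⁵ ÷ −2x = −8x⁴. Subtract (−8x⁴)·D = 16x⁵ − 40x⁴. Remainder: −10x⁴ + 11x³ + 19x² + 42x + 2.
Step 4: lead(−10x⁴ + 11x³ + 19x² + 42x + 2) ÷ lead(D) = −10x⁴ ÷ −2x = 5x³. Subtract (5x³)·D = −10x⁴ + 25x³. Remainder: −14x³ + 19x² + 42x + 2.
Step 5: lead(−14x³ + 19x² + 42x + 2) ÷ lead(D) = −14x³ ÷ −2x = 7x². Subtract (7x²)·D = −14x³ + 35x². Remainder: −16x² + 42x + 2.
Step 6: lead(−16x² + 42x + 2) ÷ lead(D) = −16x² ÷ −2x = 8x. Subtract (8x)·D = −16x² + 40x. Remainder: 2x + 2.
Step 7: lead(2x + 2) ÷ lead(D) = 2x ÷ −2x = −1. Subtract (−1)·D = 2x − 5. Remainder: 7.

Q(x) = 2x⁶ + 7x⁵ − 8x⁴ + 5x³ + 7x² + 8x − 1; R(x) = 7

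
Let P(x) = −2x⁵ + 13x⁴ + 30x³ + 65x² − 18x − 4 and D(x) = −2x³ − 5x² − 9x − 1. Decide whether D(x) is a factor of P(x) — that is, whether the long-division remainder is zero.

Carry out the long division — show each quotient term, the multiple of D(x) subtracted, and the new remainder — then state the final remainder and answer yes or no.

Step 1: lead(−2x⁵ + 13x⁴ + 30x³ + 65x² − 18x − 4) ÷ lead(D) = −2x⁵ ÷ −2x³ = x². Subtract (x²)·D = −2x⁵ − 5x⁴ − 9x³ − x². Remainder: 18x⁴ + 39x³ + 66x² − 18x − 4.
Step 2: lead(18x⁴ + 39x³ + 66x² − 18x − 4) ÷ lead(D) = 18x⁴ ÷ −2x³ = −9x. Subtract (−9x)·D = 18x⁴ + 45x³ + 81x² + 9x. Remainder: −6x³ − 15x² − 27x − 4.
Step 3: lead(−6x³ − 15x² − 27x − 4) ÷ lead(D) = −6x³ ÷ −2x³ = 3. Subtract (3)·D = −6x³ − 15x² − 27x − 3. Remainder: −1.

R(x) = −1, so D(x) is not a factor of P(x). no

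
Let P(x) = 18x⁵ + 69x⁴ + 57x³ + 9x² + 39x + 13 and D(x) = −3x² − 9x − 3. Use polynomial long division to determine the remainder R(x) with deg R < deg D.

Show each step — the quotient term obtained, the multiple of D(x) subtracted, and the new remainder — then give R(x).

R(x) = 9x + 1

Step 1: lead(18x⁵ + 69x⁴ + 57x³ + 9x² + 39x + 13) ÷ lead(D) = 18x⁵ ÷ −3x² = −6x³. Subtract (−6x³)·D = 18x⁵ + 54x⁴ + 18x³. Remainder: 15x⁴ + 39x³ + 9x² + 39x + 13.
Step 2: lead(15x⁴ + 39x³ + 9x² + 39x + 13) ÷ lead(D) = 15x⁴ ÷ −3x² = −5x². Subtract (−5x²)·D = 15x⁴ + 45x³ + 15x². Remainder: −6x³ − 6x² + 39x + 13.
Step 3: lead(−6x³ − 6x² + 39x + 13) ÷ lead(D) = −6x³ ÷ −3x² = 2x. Subtract (2x)·D = −6x³ − 18x² − 6x. Remainder: 12x² + 45x + 13.
Step 4: lead(12x² + 45x + 13) ÷ lead(D) = 12x² ÷ −3x² = −4. Subtract (−4)·D = 12x² + 36x + 12. Remainder: 9x + 1.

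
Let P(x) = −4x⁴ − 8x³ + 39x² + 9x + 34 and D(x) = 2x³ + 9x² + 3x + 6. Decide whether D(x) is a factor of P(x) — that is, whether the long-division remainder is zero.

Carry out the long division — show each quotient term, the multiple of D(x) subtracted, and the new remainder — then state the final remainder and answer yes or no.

R(x) = 6x + 4, so D(x) is not a factor of P(x). no

Step 1: lead(−4x⁴ − 8x³ + 39x² + 9x + 34) ÷ lead(D) = −4x⁴ ÷ 2x³ = −2x. Subtract (−2x)·D = −4x⁴ − 18x³ − 6x² − 12x. Remainder: 10x³ + 45x² + 21x + 34.
Step 2: lead(10x³ + 45x² + 21x + 34) ÷ lead(D) = 10x³ ÷ 2x³ = 5. Subtract (5)·D = 10x³ + 45x² + 15x + 30. Remainder: 6x + 4.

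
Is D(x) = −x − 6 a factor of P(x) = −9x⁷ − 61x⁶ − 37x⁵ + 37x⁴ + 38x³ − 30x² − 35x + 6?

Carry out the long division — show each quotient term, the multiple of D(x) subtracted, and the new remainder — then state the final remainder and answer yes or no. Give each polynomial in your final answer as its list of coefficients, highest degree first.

R = [0], so D(x) is a factor of P(x). yes

Step 1: lead(−9x⁷ − 61x⁶ − 37x⁵ + 37x⁴ + 38x³ − 30x² − 35x + 6) ÷ lead(D) = −9x⁷ ÷ −x = 9x⁶. Subtract (9x⁶)·D = −9x⁷ − 54x⁶. Remainder: −7x⁶ − 37x⁵ + 37x⁴ + 38x³ − 30x² − 35x + 6.
Step 2: lead(−7x⁶ − 37x⁵ + 37x⁴ + 38x³ − 30x² − 35x + 6) ÷ lead(D) = −7x⁶ ÷ −x = 7x⁵. Subtract (7x⁵)·D = −7x⁶ − 42x⁵. Remainder: 5x⁵ + 37x⁴ + 38x³ − 30x² − 35x + 6.
Step 3: lead(5x⁵ + 37x⁴ + 38x³ − 30x² − 35x + 6) ÷ lead(D) = 5x⁵ ÷ −x = −5x⁴. Subtract (−5x⁴)·D = 5x⁵ + 30x⁴. Remainder: 7x⁴ + 38x³ − 30x² − 35x + 6.
Step 4: lead(7x⁴ + 38x³ − 30x² − 35x + 6) ÷ lead(D) = 7x⁴ ÷ −x = −7x³. Subtract (−7x³)·D = 7x⁴ + 42x³. Remainder: −4x³ − 30x² − 35x + 6.
Step 5: lead(−4x³ − 30x² − 35x + 6) ÷ lead(D) = −4x³ ÷ −x = 4x². Subtract (4x²)·D = −4x³ − 24x². Remainder: −6x² − 35x + 6.
Step 6: lead(−6x² − 35x + 6) ÷ lead(D) = −6x² ÷ −x = 6x. Subtract (6x)·D = −6x² − 36x. Remainder: x + 6.
Step 7: lead(x + 6) ÷ lead(D) = x ÷ −x = −1. Subtract (−1)·D = x + 6. Remainder: 0.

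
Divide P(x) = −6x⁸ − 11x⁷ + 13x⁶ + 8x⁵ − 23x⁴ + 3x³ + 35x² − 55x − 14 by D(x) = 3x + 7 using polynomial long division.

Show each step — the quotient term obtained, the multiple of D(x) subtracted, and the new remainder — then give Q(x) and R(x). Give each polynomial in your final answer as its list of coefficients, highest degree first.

Q = [-2, 1, 2, -2, -3, 8, -7, -2]; R = [0]

Step 1: lead(−6x⁸ − 11x⁷ + 13x⁶ + 8x⁵ − 23x⁴ + 3x³ + 35x² − 55x − 14) ÷ lead(D) = −6x⁸ ÷ 3x = −2x⁷. Subtract (−2x⁷)·D = −6x⁸ − 14x⁷. Remainder: 3x⁷ + 13x⁶ + 8x⁵ − 23x⁴ + 3x³ + 35x² − 55x − 14.
Step 2: lead(3x⁷ + 13x⁶ + 8x⁵ − 23x⁴ + 3x³ + 35x² − 55x − 14) ÷ lead(D) = 3x⁷ ÷ 3x = x⁶. Subtract (x⁶)·D = 3x⁷ + 7x⁶. Remainder: 6x⁶ + 8x⁵ − 23x⁴ + 3x³ + 35x² − 55x − 14.
Step 3: lead(6x⁶ + 8x⁵ − 23x⁴ + 3x³ + 35x² − 55x − 14) ÷ lead(D) = 6x⁶ ÷ 3x = 2x⁵. Subtract (2x⁵)·D = 6x⁶ + 14x⁵. Remainder: −6x⁵ − 23x⁴ + 3x³ + 35x² − 55x − 14.
Step 4: lead(−6x⁵ − 23x⁴ + 3x³ + 35x² − 55x − 14) ÷ lead(D) = −6x⁵ ÷ 3x = −2x⁴. Subtract (−2x⁴)·D = −6x⁵ − 14x⁴. Remainder: −9x⁴ + 3x³ + 35x² − 55x − 14.
Step 5: lead(−9x⁴ + 3x³ + 35x² − 55x − 14) ÷ lead(D) = −9x⁴ ÷ 3x = −3x³. Subtract (−3x³)·D = −9x⁴ − 21x³. Remainder: 24x³ + 35x² − 55x − 14.
Step 6: lead(24x³ + 35x² − 55x − 14) ÷ lead(D) = 24x³ ÷ 3x = 8x². Subtract (8x²)·D = 24x³ + 56x². Remainder: −21x² − 55x − 14.
Step 7: lead(−21x² − 55x − 14) ÷ lead(D) = −21x² ÷ 3x = −7x. Subtract (−7x)·D = −21x² − 49x. Remainder: −6x − 14.
Step 8: lead(−6x − 14) ÷ lead(D) = −6x ÷ 3x = −2. Subtract (−2)·D = −6x − 14. Remainder: 0.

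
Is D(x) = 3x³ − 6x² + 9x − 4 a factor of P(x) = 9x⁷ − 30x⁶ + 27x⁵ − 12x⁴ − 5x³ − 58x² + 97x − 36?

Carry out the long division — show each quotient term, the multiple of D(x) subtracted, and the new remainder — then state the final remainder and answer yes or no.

Step 1: lead(9x⁷ − 30x⁶ + 27x⁵ − 12x⁴ − 5x³ − 58x² + 97x − 36) ÷ lead(D) = 9x⁷ ÷ 3x³ = 3x⁴. Subtract (3x⁴)·D = 9x⁷ − 18x⁶ + 27x⁵ − 12x⁴. Remainder: −12x⁶ − 5x³ − 58x² + 97x − 36.
Step 2: lead(−12x⁶ − 5x³ − 58x² + 97x − 36) ÷ lead(D) = −12x⁶ ÷ 3x³ = −4x³. Subtract (−4x³)·D = −12x⁶ + 24x⁵ − 36x⁴ + 16x³. Remainder: −24x⁵ + 36x⁴ − 21x³ − 58x² + 97x − 36.
Step 3: lead(−24x⁵ + 36x⁴ − 21x³ − 58x² + 97x − 36) ÷ lead(D) = −24x⁵ ÷ 3x³ = −8x². Subtract (−8x²)·D = −24x⁵ + 48x⁴ − 72x³ + 32x². Remainder: −12x⁴ + 51x³ − 90x² + 97x − 36.
Step 4: lead(−12x⁴ + 51x³ − 90x² + 97x − 36) ÷ lead(D) = −12x⁴ ÷ 3x³ = −4x. Subtract (−4x)·D = −12x⁴ + 24x³ − 36x² + 16x. Remainder: 27x³ − 54x² + 81x − 36.
Step 5: lead(27x³ − 54x² + 81x − 36) ÷ lead(D) = 27x³ ÷ 3x³ = 9. Subtract (9)·D = 27x³ − 54x² + 81x − 36. Remainder: 0.

R(x) = 0, so D(x) is a factor of P(x). yes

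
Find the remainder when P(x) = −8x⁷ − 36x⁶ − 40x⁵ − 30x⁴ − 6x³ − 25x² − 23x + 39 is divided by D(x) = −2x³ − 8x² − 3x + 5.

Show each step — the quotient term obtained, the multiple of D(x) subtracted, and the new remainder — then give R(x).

R(x) = −5x² + 8x + 4

Step 1: lead(−8x⁷ − 36x⁶ − 40x⁵ − 30x⁴ − 6x³ − 25x² − 23x + 39) ÷ lead(D) = −8x⁷ ÷ −2x³ = 4x⁴. Subtract (4x⁴)·D = −8x⁷ − 32x⁶ − 12x⁵ + 20x⁴. Remainder: −4x⁶ − 28x⁵ − 50x⁴ − 6x³ − 25x² − 23x + 39.
Step 2: lead(−4x⁶ − 28x⁵ − 50x⁴ − 6x³ − 25x² − 23x + 39) ÷ lead(D) = −4x⁶ ÷ −2x³ = 2x³. Subtract (2x³)·D = −4x⁶ − 16x⁵ − 6x⁴ + 10x³. Remainder: −12x⁵ − 44x⁴ − 16x³ − 25x² − 23x + 39.
Step 3: lead(−12x⁵ − 44x⁴ − 16x³ − 25x² − 23x + 39) ÷ lead(D) = −12x⁵ ÷ −2x³ = 6x². Subtract (6x²)·D = −12x⁵ − 48x⁴ − 18x³ + 30x². Remainder: 4x⁴ + 2x³ − 55x² − 23x + 39.
Step 4: lead(4x⁴ + 2x³ − 55x² − 23x + 39) ÷ lead(D) = 4x⁴ ÷ −2x³ = −2x. Subtract (−2x)·D = 4x⁴ + 16x³ + 6x² − 10x. Remainder: −14x³ − 61x² − 13x + 39.
Step 5: lead(−14x³ − 61x² − 13x + 39) ÷ lead(D) = −14x³ ÷ −2x³ = 7. Subtract (7)·D = −14x³ − 56x² − 21x + 35. Remainder: −5x² + 8x + 4.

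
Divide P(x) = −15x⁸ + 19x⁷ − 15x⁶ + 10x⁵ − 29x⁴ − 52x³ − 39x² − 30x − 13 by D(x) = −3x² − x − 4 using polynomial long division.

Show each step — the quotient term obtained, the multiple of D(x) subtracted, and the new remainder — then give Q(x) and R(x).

Step 1: lead(−15x⁸ + 19x⁷ − 15x⁶ + 10x⁵ − 29x⁴ − 52x³ − 39x² − 30x − 13) ÷ lead(D) = −15x⁸ ÷ −3x² = 5x⁶. Subtract (5x⁶)·D = −15x⁸ − 5x⁷ − 20x⁶. Remainder: 24x⁷ + 5x⁶ + 10x⁵ − 29x⁴ − 52x³ − 39x² − 30x − 13.
Step 2: lead(24x⁷ + 5x⁶ + 10x⁵ − 29x⁴ − 52x³ − 39x² − 30x − 13) ÷ lead(D) = 24x⁷ ÷ −3x² = −8x⁵. Subtract (−8x⁵)·D = 24x⁷ + 8x⁶ + 32x⁵. Remainder: −3x⁶ − 22x⁵ − 29x⁴ − 52x³ − 39x² − 30x − 13.
Step 3: lead(−3x⁶ − 22x⁵ − 29x⁴ − 52x³ − 39x² − 30x − 13) ÷ lead(D) = −3x⁶ ÷ −3x² = x⁴. Subtract (x⁴)·D = −3x⁶ − x⁵ − 4x⁴. Remainder: −21x⁵ − 25x⁴ − 52x³ − 39x² − 30x − 13.
Step 4: lead(−21x⁵ − 25x⁴ − 52x³ − 39x² − 30x − 13) ÷ lead(D) = −21x⁵ ÷ −3x² = 7x³. Subtract (7x³)·D = −21x⁵ − 7x⁴ − 28x³. Remainder: −18x⁴ − 24x³ − 39x² − 30x − 13.
Step 5: lead(−18x⁴ − 24x³ − 39x² − 30x − 13) ÷ lead(D) = −18x⁴ ÷ −3x² = 6x². Subtract (6x²)·D = −18x⁴ − 6x³ − 24x². Remainder: −18x³ − 15x² − 30x − 13.
Step 6: lead(−18x³ − 15x² − 30x − 13) ÷ lead(D) = −18x³ ÷ −3x² = 6x. Subtract (6x)·D = −18x³ − 6x² − 24x. Remainder: −9x² − 6x − 13.
Step 7: lead(−9x² − 6x − 13) ÷ lead(D) = −9x² ÷ −3x² = 3. Subtract (3)·D = −9x² − 3x − 12. Remainder: −3x − 1.

Q(x) = 5x⁶ − 8x⁵ + x⁴ + 7x³ + 6x² + 6x + 3; R(x) = −3x − 1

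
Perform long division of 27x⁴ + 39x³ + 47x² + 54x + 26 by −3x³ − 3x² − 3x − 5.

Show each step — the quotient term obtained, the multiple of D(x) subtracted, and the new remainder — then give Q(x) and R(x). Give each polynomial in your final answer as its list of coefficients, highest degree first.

Q = [-9, -4]; R = [8, -3, 6]

Step 1: lead(27x⁴ + 39x³ + 47x² + 54x + 26) ÷ lead(D) = 27x⁴ ÷ −3x³ = −9x. Subtract (−9x)·D = 27x⁴ + 27x³ + 27x² + 45x. Remainder: 12x³ + 20x² + 9x + 26.
Step 2: lead(12x³ + 20x² + 9x + 26) ÷ lead(D) = 12x³ ÷ −3x³ = −4. Subtract (−4)·D = 12x³ + 12x² + 12x + 20. Remainder: 8x² − 3x + 6.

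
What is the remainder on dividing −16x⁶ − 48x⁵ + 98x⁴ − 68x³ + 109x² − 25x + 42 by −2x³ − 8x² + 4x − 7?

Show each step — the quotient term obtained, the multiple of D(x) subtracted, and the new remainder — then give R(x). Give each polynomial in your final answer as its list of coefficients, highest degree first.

Step 1: lead(−16x⁶ − 48x⁵ + 98x⁴ − 68x³ + 109x² − 25x + 42) ÷ lead(D) = −16x⁶ ÷ −2x³ = 8x³. Subtract (8x³)·D = −16x⁶ − 64x⁵ + 32x⁴ − 56x³. Remainder: 16x⁵ + 66x⁴ − 12x³ + 109x² − 25x + 42.
Step 2: lead(16x⁵ + 66x⁴ − 12x³ + 109x² − 25x + 42) ÷ lead(D) = 16x⁵ ÷ −2x³ = −8x². Subtract (−8x²)·D = 16x⁵ + 64x⁴ − 32x³ + 56x². Remainder: 2x⁴ + 20x³ + 53x² − 25x + 42.
Step 3: lead(2x⁴ + 20x³ + 53x² − 25x + 42) ÷ lead(D) = 2x⁴ ÷ −2x³ = −x. Subtract (−x)·D = 2x⁴ + 8x³ − 4x² + 7x. Remainder: 12x³ + 57x² − 32x + 42.
Step 4: lead(12x³ + 57x² − 32x + 42) ÷ lead(D) = 12x³ ÷ −2x³ = −6. Subtract (−6)·D = 12x³ + 48x² − 24x + 42. Remainder: 9x² − 8x.

R = [9, -8, 0]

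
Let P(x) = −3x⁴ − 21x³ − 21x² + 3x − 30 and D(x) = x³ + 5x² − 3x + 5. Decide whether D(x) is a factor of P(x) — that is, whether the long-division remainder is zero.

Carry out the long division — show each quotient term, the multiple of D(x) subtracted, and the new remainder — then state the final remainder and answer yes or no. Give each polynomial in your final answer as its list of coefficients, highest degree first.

R = [0], so D(x) is a factor of P(x). yes

Step 1: lead(−3x⁴ − 21x³ − 21x² + 3x − 30) ÷ lead(D) = −3x⁴ ÷ x³ = −3x. Subtract (−3x)·D = −3x⁴ − 15x³ + 9x² − 15x. Remainder: −6x³ − 30x² + 18x − 30.
Step 2: lead(−6x³ − 30x² + 18x − 30) ÷ lead(D) = −6x³ ÷ x³ = −6. Subtract (−6)·D = −6x³ − 30x² + 18x − 30. Remainder: 0.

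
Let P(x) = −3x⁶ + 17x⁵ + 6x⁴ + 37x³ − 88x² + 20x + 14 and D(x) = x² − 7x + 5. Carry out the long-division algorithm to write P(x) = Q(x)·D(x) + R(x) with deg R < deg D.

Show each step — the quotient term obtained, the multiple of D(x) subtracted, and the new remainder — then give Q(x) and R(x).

Step 1: lead(−3x⁶ + 17x⁵ + 6x⁴ + 37x³ − 88x² + 20x + 14) ÷ lead(D) = −3x⁶ ÷ x² = −3x⁴. Subtract (−3x⁴)·D = −3x⁶ + 21x⁵ − 15x⁴. Remainder: −4x⁵ + 21x⁴ + 37x³ − 88x² + 20x + 14.
Step 2: lead(−4x⁵ + 21x⁴ + 37x³ − 88x² + 20x + 14) ÷ lead(D) = −4x⁵ ÷ x² = −4x³. Subtract (−4x³)·D = −4x⁵ + 28x⁴ − 20x³. Remainder: −7x⁴ + 57x³ − 88x² + 20x + 14.
Step 3: lead(−7x⁴ + 57x³ − 88x² + 20x + 14) ÷ lead(D) = −7x⁴ ÷ x² = −7x². Subtract (−7x²)·D = −7x⁴ + 49x³ − 35x². Remainder: 8x³ − 53x² + 20x + 14.
Step 4: lead(8x³ − 53x² + 20x + 14) ÷ lead(D) = 8x³ ÷ x² = 8x. Subtract (8x)·D = 8x³ − 56x² + 40x. Remainder: 3x² − 20x + 14.
Step 5: lead(3x² − 20x + 14) ÷ lead(D) = 3x² ÷ x² = 3. Subtract (3)·D = 3x² − 21x + 15. Remainder: x − 1.

Q(x) = −3x⁴ − 4x³ − 7x² + 8x + 3; R(x) = x − 1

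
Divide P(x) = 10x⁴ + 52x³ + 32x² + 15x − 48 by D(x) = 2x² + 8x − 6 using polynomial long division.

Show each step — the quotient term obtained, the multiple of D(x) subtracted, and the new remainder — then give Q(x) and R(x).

Q(x) = 5x² + 6x + 7; R(x) = −5x − 6

Step 1: lead(10x⁴ + 52x³ + 32x² + 15x − 48) ÷ lead(D) = 10x⁴ ÷ 2x² = 5x². Subtract (5x²)·D = 10x⁴ + 40x³ − 30x². Remainder: 12x³ + 62x² + 15x − 48.
Step 2: lead(12x³ + 62x² + 15x − 48) ÷ lead(D) = 12x³ ÷ 2x² = 6x. Subtract (6x)·D = 12x³ + 48x² − 36x. Remainder: 14x² + 51x − 48.
Step 3: lead(14x² + 51x − 48) ÷ lead(D) = 14x² ÷ 2x² = 7. Subtract (7)·D = 14x² + 56x − 42. Remainder: −5x − 6.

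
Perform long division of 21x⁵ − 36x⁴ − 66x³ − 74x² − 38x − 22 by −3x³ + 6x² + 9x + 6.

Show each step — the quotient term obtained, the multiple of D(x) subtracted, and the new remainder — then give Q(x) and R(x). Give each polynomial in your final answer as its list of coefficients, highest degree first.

Step 1: lead(21x⁵ − 36x⁴ − 66x³ − 74x² − 38x − 22) ÷ lead(D) = 21x⁵ ÷ −3x³ = −7x². Subtract (−7x²)·D = 21x⁵ − 42x⁴ − 63x³ − 42x². Remainder: 6x⁴ − 3x³ − 32x² − 38x − 22.
Step 2: lead(6x⁴ − 3x³ − 32x² − 38x − 22) ÷ lead(D) = 6x⁴ ÷ −3x³ = −2x. Subtract (−2x)·D = 6x⁴ − 12x³ − 18x² − 12x. Remainder: 9x³ − 14x² − 26x − 22.
Step 3: lead(9x³ − 14x² − 26x − 22) ÷ lead(D) = 9x³ ÷ −3x³ = −3. Subtract (−3)·D = 9x³ − 18x² − 27x − 18. Remainder: 4x² + x − 4.

Q = [-7, -2, -3]; R = [4, 1, -4]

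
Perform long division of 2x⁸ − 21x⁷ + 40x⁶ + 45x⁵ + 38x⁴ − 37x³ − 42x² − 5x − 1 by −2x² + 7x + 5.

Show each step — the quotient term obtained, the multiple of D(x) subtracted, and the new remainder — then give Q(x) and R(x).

Q(x) = −x⁶ + 7x⁵ + 2x⁴ + 2x³ − 7x² − x; R(x) = −1

Step 1: lead(2x⁸ − 21x⁷ + 40x⁶ + 45x⁵ + 38x⁴ − 37x³ − 42x² − 5x − 1) ÷ lead(D) = 2x⁸ ÷ −2x² = −x⁶. Subtract (−x⁶)·D = 2x⁸ − 7x⁷ − 5x⁶. Remainder: −14x⁷ + 45x⁶ + 45x⁵ + 38x⁴ − 37x³ − 42x² − 5x − 1.
Step 2: lead(−14x⁷ + 45x⁶ + 45x⁵ + 38x⁴ − 37x³ − 42x² − 5x − 1) ÷ lead(D) = −14x⁷ ÷ −2x² = 7x⁵. Subtract (7x⁵)·D = −14x⁷ + 49x⁶ + 35x⁵. Remainder: −4x⁶ + 10x⁵ + 38x⁴ − 37x³ − 42x² − 5x − 1.
Step 3: lead(−4x⁶ + 10x⁵ + 38x⁴ − 37x³ − 42x² − 5x − 1) ÷ lead(D) = −4x⁶ ÷ −2x² = 2x⁴. Subtract (2x⁴)·D = −4x⁶ + 14x⁵ + 10x⁴. Remainder: −4x⁵ + 28x⁴ − 37x³ − 42x² − 5x − 1.
Step 4: lead(−4x⁵ + 28x⁴ − 37x³ − 42x² − 5x − 1) ÷ lead(D) = −4x⁵ ÷ −2x² = 2x³. Subtract (2x³)·D = −4x⁵ + 14x⁴ + 10x³. Remainder: 14x⁴ − 47x³ − 42x² − 5x − 1.
Step 5: lead(14x⁴ − 47x³ − 42x² − 5x − 1) ÷ lead(D) = 14x⁴ ÷ −2x² = −7x². Subtract (−7x²)·D = 14x⁴ − 49x³ − 35x². Remainder: 2x³ − 7x² − 5x − 1.
Step 6: lead(2x³ − 7x² − 5x − 1) ÷ lead(D) = 2x³ ÷ −2x² = −x. Subtract (−x)·D = 2x³ − 7x² − 5x. Remainder: −1.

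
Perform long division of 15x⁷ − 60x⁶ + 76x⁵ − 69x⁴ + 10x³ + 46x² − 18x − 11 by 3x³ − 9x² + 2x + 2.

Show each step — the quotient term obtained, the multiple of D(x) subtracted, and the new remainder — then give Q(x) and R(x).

Step 1: lead(15x⁷ − 60x⁶ + 76x⁵ − 69x⁴ + 10x³ + 46x² − 18x − 11) ÷ lead(D) = 15x⁷ ÷ 3x³ = 5x⁴. Subtract (5x⁴)·D = 15x⁷ − 45x⁶ + 10x⁵ + 10x⁴. Remainder: −15x⁶ + 66x⁵ − 79x⁴ + 10x³ + 46x² − 18x − 11.
Step 2: lead(−15x⁶ + 66x⁵ − 79x⁴ + 10x³ + 46x² − 18x − 11) ÷ lead(D) = −15x⁶ ÷ 3x³ = −5x³. Subtract (−5x³)·D = −15x⁶ + 45x⁵ − 10x⁴ − 10x³. Remainder: 21x⁵ − 69x⁴ + 20x³ + 46x² − 18x − 11.
Step 3: lead(21x⁵ − 69x⁴ + 20x³ + 46x² − 18x − 11) ÷ lead(D) = 21x⁵ ÷ 3x³ = 7x². Subtract (7x²)·D = 21x⁵ − 63x⁴ + 14x³ + 14x². Remainder: −6x⁴ + 6x³ + 32x² − 18x − 11.
Step 4: lead(−6x⁴ + 6x³ + 32x² − 18x − 11) ÷ lead(D) = −6x⁴ ÷ 3x³ = −2x. Subtract (−2x)·D = −6x⁴ + 18x³ − 4x² − 4x. Remainder: −12x³ + 36x² − 14x − 11.
Step 5: lead(−12x³ + 36x² − 14x − 11) ÷ lead(D) = −12x³ ÷ 3x³ = −4. Subtract (−4)·D = −12x³ + 36x² − 8x − 8. Remainder: −6x − 3.

Q(x) = 5x⁴ − 5x³ + 7x² − 2x − 4; R(x) = −6x − 3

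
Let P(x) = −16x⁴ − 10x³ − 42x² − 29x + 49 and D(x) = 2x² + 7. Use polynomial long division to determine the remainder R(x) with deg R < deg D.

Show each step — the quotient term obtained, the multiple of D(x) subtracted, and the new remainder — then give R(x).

R(x) = 6x

Step 1: lead(−16x⁴ − 10x³ − 42x² − 29x + 49) ÷ lead(D) = −16x⁴ ÷ 2x² = −8x². Subtract (−8x²)·D = −16x⁴ − 56x². Remainder: −10x³ + 14x² − 29x + 49.
Step 2: lead(−10x³ + 14x² − 29x + 49) ÷ lead(D) = −10x³ ÷ 2x² = −5x. Subtract (−5x)·D = −10x³ − 35x. Remainder: 14x² + 6x + 49.
Step 3: lead(14x² + 6x + 49) ÷ lead(D) = 14x² ÷ 2x² = 7. Subtract (7)·D = 14x² + 49. Remainder: 6x.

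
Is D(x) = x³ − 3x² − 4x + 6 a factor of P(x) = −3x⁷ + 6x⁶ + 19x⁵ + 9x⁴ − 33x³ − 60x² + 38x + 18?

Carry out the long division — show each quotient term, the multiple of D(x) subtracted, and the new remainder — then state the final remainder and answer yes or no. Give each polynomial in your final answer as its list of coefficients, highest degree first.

Step 1: lead(−3x⁷ + 6x⁶ + 19x⁵ + 9x⁴ − 33x³ − 60x² + 38x + 18) ÷ lead(D) = −3x⁷ ÷ x³ = −3x⁴. Subtract (−3x⁴)·D = −3x⁷ + 9x⁶ + 12x⁵ − 18x⁴. Remainder: −3x⁶ + 7x⁵ + 27x⁴ − 33x³ − 60x² + 38x + 18.
Step 2: lead(−3x⁶ + 7x⁵ + 27x⁴ − 33x³ − 60x² + 38x + 18) ÷ lead(D) = −3x⁶ ÷ x³ = −3x³. Subtract (−3x³)·D = −3x⁶ + 9x⁵ + 12x⁴ − 18x³. Remainder: −2x⁵ + 15x⁴ − 15x³ − 60x² + 38x + 18.
Step 3: lead(−2x⁵ + 15x⁴ − 15x³ − 60x² + 38x + 18) ÷ lead(D) = −2x⁵ ÷ x³ = −2x². Subtract (−2x²)·D = −2x⁵ + 6x⁴ + 8x³ − 12x². Remainder: 9x⁴ − 23x³ − 48x² + 38x + 18.
Step 4: lead(9x⁴ − 23x³ − 48x² + 38x + 18) ÷ lead(D) = 9x⁴ ÷ x³ = 9x. Subtract (9x)·D = 9x⁴ − 27x³ − 36x² + 54x. Remainder: 4x³ − 12x² − 16x + 18.
Step 5: lead(4x³ − 12x² − 16x + 18) ÷ lead(D) = 4x³ ÷ x³ = 4. Subtract (4)·D = 4x³ − 12x² − 16x + 24. Remainder: −6.

R = [-6], so D(x) is not a factor of P(x). no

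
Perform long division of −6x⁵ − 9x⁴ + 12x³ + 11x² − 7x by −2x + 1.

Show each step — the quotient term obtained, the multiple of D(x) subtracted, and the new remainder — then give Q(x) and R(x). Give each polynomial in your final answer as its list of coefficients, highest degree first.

Step 1: lead(−6x⁵ − 9x⁴ + 12x³ + 11x² − 7x) ÷ lead(D) = −6x⁵ ÷ −2x = 3x⁴. Subtract (3x⁴)·D = −6x⁵ + 3x⁴. Remainder: −12x⁴ + 12x³ + 11x² − 7x.
Step 2: lead(−12x⁴ + 12x³ + 11x² − 7x) ÷ lead(D) = −12x⁴ ÷ −2x = 6x³. Subtract (6x³)·D = −12x⁴ + 6x³. Remainder: 6x³ + 11x² − 7x.
Step 3: lead(6x³ + 11x² − 7x) ÷ lead(D) = 6x³ ÷ −2x = −3x². Subtract (−3x²)·D = 6x³ − 3x². Remainder: 14x² − 7x.
Step 4: lead(14x² − 7x) ÷ lead(D) = 14x² ÷ −2x = −7x. Subtract (−7x)·D = 14x² − 7x. Remainder: 0.

Q = [3, 6, -3, -7, 0]; R = [0]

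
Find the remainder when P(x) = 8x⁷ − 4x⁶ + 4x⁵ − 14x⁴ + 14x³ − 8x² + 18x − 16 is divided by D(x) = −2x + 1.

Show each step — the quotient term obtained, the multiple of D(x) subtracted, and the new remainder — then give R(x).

R(x) = −8

Step 1: lead(8x⁷ − 4x⁶ + 4x⁵ − 14x⁴ + 14x³ − 8x² + 18x − 16) ÷ lead(D) = 8x⁷ ÷ −2x = −4x⁶. Subtract (−4x⁶)·D = 8x⁷ − 4x⁶. Remainder: 4x⁵ − 14x⁴ + 14x³ − 8x² + 18x − 16.
Step 2: lead(4x⁵ − 14x⁴ + 14x³ − 8x² + 18x − 16) ÷ lead(D) = 4x⁵ ÷ −2x = −2x⁴. Subtract (−2x⁴)·D = 4x⁵ − 2x⁴. Remainder: −12x⁴ + 14x³ − 8x² + 18x − 16.
Step 3: lead(−12x⁴ + 14x³ − 8x² + 18x − 16) ÷ lead(D) = −12x⁴ ÷ −2x = 6x³. Subtract (6x³)·D = −12x⁴ + 6x³. Remainder: 8x³ − 8x² + 18x − 16.
Step 4: lead(8x³ − 8x² + 18x − 16) ÷ lead(D) = 8x³ ÷ −2x = −4x². Subtract (−4x²)·D = 8x³ − 4x². Remainder: −4x² + 18x − 16.
Step 5: lead(−4x² + 18x − 16) ÷ lead(D) = −4x² ÷ −2x = 2x. Subtract (2x)·D = −4x² + 2x. Remainder: 16x − 16.
Step 6: lead(16x − 16) ÷ lead(D) = 16x ÷ −2x = −8. Subtract (−8)·D = 16x − 8. Remainder: −8.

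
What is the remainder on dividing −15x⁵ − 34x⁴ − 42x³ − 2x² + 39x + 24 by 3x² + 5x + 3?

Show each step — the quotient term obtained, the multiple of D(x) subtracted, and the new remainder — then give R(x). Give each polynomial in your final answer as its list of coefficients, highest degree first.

Step 1: lead(−15x⁵ − 34x⁴ − 42x³ − 2x² + 39x + 24) ÷ lead(D) = −15x⁵ ÷ 3x² = −5x³. Subtract (−5x³)·D = −15x⁵ − 25x⁴ − 15x³. Remainder: −9x⁴ − 27x³ − 2x² + 39x + 24.
Step 2: lead(−9x⁴ − 27x³ − 2x² + 39x + 24) ÷ lead(D) = −9x⁴ ÷ 3x² = −3x². Subtract (−3x²)·D = −9x⁴ − 15x³ − 9x². Remainder: −12x³ + 7x² + 39x + 24.
Step 3: lead(−12x³ + 7x² + 39x + 24) ÷ lead(D) = −12x³ ÷ 3x² = −4x. Subtract (−4x)·D = −12x³ − 20x² − 12x. Remainder: 27x² + 51x + 24.
Step 4: lead(27x² + 51x + 24) ÷ lead(D) = 27x² ÷ 3x² = 9. Subtract (9)·D = 27x² + 45x + 27. Remainder: 6x − 3.

R = [6, -3]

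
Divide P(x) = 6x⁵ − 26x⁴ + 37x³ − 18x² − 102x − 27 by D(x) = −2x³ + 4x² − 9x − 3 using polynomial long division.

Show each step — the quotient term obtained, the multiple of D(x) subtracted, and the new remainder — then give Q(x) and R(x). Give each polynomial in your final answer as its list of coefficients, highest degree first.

Q = [-3, 7, 9]; R = [0]

Step 1: lead(6x⁵ − 26x⁴ + 37x³ − 18x² − 102x − 27) ÷ lead(D) = 6x⁵ ÷ −2x³ = −3x². Subtract (−3x²)·D = 6x⁵ − 12x⁴ + 27x³ + 9x². Remainder: −14x⁴ + 10x³ − 27x² − 102x − 27.
Step 2: lead(−14x⁴ + 10x³ − 27x² − 102x − 27) ÷ lead(D) = −14x⁴ ÷ −2x³ = 7x. Subtract (7x)·D = −14x⁴ + 28x³ − 63x² − 21x. Remainder: −18x³ + 36x² − 81x − 27.
Step 3: lead(−18x³ + 36x² − 81x − 27) ÷ lead(D) = −18x³ ÷ −2x³ = 9. Subtract (9)·D = −18x³ + 36x² − 81x − 27. Remainder: 0.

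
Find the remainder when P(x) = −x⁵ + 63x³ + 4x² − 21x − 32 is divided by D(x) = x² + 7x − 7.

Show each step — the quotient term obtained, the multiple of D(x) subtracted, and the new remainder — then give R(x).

R(x) = −4

Step 1: lead(−x⁵ + 63x³ + 4x² − 21x − 32) ÷ lead(D) = −x⁵ ÷ x² = −x³. Subtract (−x³)·D = −x⁵ − 7x⁴ + 7x³. Remainder: 7x⁴ + 56x³ + 4x² − 21x − 32.
Step 2: lead(7x⁴ + 56x³ + 4x² − 21x − 32) ÷ lead(D) = 7x⁴ ÷ x² = 7x². Subtract (7x²)·D = 7x⁴ + 49x³ − 49x². Remainder: 7x³ + 53x² − 21x − 32.
Step 3: lead(7x³ + 53x² − 21x − 32) ÷ lead(D) = 7x³ ÷ x² = 7x. Subtract (7x)·D = 7x³ + 49x² − 49x. Remainder: 4x² + 28x − 32.
Step 4: lead(4x² + 28x − 32) ÷ lead(D) = 4x² ÷ x² = 4. Subtract (4)·D = 4x² + 28x − 28. Remainder: −4.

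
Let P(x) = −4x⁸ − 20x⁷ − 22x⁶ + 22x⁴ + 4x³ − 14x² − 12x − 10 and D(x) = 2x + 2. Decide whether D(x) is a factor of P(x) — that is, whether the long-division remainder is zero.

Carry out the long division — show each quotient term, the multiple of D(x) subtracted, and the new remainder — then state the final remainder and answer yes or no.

Step 1: lead(−4x⁸ − 20x⁷ − 22x⁶ + 22x⁴ + 4x³ − 14x² − 12x − 10) ÷ lead(D) = −4x⁸ ÷ 2x = −2x⁷. Subtract (−2x⁷)·D = −4x⁸ − 4x⁷. Remainder: −16x⁷ − 22x⁶ + 22x⁴ + 4x³ − 14x² − 12x − 10.
Step 2: lead(−16x⁷ − 22x⁶ + 22x⁴ + 4x³ − 14x² − 12x − 10) ÷ lead(D) = −16x⁷ ÷ 2x = −8x⁶. Subtract (−8x⁶)·D = −16x⁷ − 16x⁶. Remainder: −6x⁶ + 22x⁴ + 4x³ − 14x² − 12x − 10.
Step 3: lead(−6x⁶ + 22x⁴ + 4x³ − 14x² − 12x − 10) ÷ lead(D) = −6x⁶ ÷ 2x = −3x⁵. Subtract (−3x⁵)·D = −6x⁶ − 6x⁵. Remainder: 6x⁵ + 22x⁴ + 4x³ − 14x² − 12x − 10.
Step 4: lead(6x⁵ + 22x⁴ + 4x³ − 14x² − 12x − 10) ÷ lead(D) = 6x⁵ ÷ 2x = 3x⁴. Subtract (3x⁴)·D = 6x⁵ + 6x⁴. Remainder: 16x⁴ + 4x³ − 14x² − 12x − 10.
Step 5: lead(16x⁴ + 4x³ − 14x² − 12x − 10) ÷ lead(D) = 16x⁴ ÷ 2x = 8x³. Subtract (8x³)·D = 16x⁴ + 16x³. Remainder: −12x³ − 14x² − 12x − 10.
Step 6: lead(−12x³ − 14x² − 12x − 10) ÷ lead(D) = −12x³ ÷ 2x = −6x². Subtract (−6x²)·D = −12x³ − 12x². Remainder: −2x² − 12x − 10.
Step 7: lead(−2x² − 12x − 10) ÷ lead(D) = −2x² ÷ 2x = −x. Subtract (−x)·D = −2x² − 2x. Remainder: −10x − 10.
Step 8: lead(−10x − 10) ÷ lead(D) = −10x ÷ 2x = −5. Subtract (−5)·D = −10x − 10. Remainder: 0.

R(x) = 0, so D(x) is a factor of P(x). yes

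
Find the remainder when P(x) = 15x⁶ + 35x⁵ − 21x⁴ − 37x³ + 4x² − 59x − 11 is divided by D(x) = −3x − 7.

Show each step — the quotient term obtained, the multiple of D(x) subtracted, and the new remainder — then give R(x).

R(x) = −4

Step 1: lead(15x⁶ + 35x⁵ − 21x⁴ − 37x³ + 4x² − 59x − 11) ÷ lead(D) = 15x⁶ ÷ −3x = −5x⁵. Subtract (−5x⁵)·D = 15x⁶ + 35x⁵. Remainder: −21x⁴ − 37x³ + 4x² − 59x − 11.
Step 2: lead(−21x⁴ − 37x³ + 4x² − 59x − 11) ÷ lead(D) = −21x⁴ ÷ −3x = 7x³. Subtract (7x³)·D = −21x⁴ − 49x³. Remainder: 12x³ + 4x² − 59x − 11.
Step 3: lead(12x³ + 4x² − 59x − 11) ÷ lead(D) = 12x³ ÷ −3x = −4x². Subtract (−4x²)·D = 12x³ + 28x². Remainder: −24x² − 59x − 11.
Step 4: lead(−24x² − 59x − 11) ÷ lead(D) = −24x² ÷ −3x = 8x. Subtract (8x)·D = −24x² − 56x. Remainder: −3x − 11.
Step 5: lead(−3x − 11) ÷ lead(D) = −3x ÷ −3x = 1. Subtract (1)·D = −3x − 7. Remainder: −4.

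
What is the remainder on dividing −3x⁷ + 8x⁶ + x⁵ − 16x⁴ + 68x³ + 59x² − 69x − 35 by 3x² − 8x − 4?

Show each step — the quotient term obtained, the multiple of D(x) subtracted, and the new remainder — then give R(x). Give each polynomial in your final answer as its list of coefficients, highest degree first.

Step 1: lead(−3x⁷ + 8x⁶ + x⁵ − 16x⁴ + 68x³ + 59x² − 69x − 35) ÷ lead(D) = −3x⁷ ÷ 3x² = −x⁵. Subtract (−x⁵)·D = −3x⁷ + 8x⁶ + 4x⁵. Remainder: −3x⁵ − 16x⁴ + 68x³ + 59x² − 69x − 35.
Step 2: lead(−3x⁵ − 16x⁴ + 68x³ + 59x² − 69x − 35) ÷ lead(D) = −3x⁵ ÷ 3x² = −x³. Subtract (−x³)·D = −3x⁵ + 8x⁴ + 4x³. Remainder: −24x⁴ + 64x³ + 59x² − 69x − 35.
Step 3: lead(−24x⁴ + 64x³ + 59x² − 69x − 35) ÷ lead(D) = −24x⁴ ÷ 3x² = −8x². Subtract (−8x²)·D = −24x⁴ + 64x³ + 32x². Remainder: 27x² − 69x − 35.
Step 4: lead(27x² − 69x − 35) ÷ lead(D) = 27x² ÷ 3x² = 9. Subtract (9)·D = 27x² − 72x − 36. Remainder: 3x + 1.

R = [3, 1]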